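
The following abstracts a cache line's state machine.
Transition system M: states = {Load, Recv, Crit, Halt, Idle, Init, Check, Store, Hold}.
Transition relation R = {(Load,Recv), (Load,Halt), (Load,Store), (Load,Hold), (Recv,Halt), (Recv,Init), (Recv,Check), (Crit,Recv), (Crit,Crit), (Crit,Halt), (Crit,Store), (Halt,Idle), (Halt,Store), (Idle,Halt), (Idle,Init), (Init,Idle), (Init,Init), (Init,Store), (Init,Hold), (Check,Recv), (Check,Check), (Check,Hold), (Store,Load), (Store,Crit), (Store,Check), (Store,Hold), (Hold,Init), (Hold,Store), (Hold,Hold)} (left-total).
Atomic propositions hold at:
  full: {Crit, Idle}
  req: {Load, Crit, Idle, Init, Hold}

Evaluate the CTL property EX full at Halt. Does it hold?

Yes

Sat(EX full) = {s : some successor in {Crit, Idle}} = {Crit, Halt, Init, Store}
Halt ∈ Sat(EX full) = {Crit, Halt, Init, Store}, so the formula holds at Halt.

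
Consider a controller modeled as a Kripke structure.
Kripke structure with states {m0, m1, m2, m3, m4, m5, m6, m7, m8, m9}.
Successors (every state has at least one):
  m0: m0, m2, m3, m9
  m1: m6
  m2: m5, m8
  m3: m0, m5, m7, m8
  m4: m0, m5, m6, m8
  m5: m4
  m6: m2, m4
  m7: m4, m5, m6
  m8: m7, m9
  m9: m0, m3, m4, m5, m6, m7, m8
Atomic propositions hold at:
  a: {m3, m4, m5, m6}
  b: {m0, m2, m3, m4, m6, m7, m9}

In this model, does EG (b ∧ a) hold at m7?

No

Sat(b ∧ a) = {m3, m4, m6}
EG (b ∧ a): greatest fixpoint, start Z0 = {m3, m4, m6}, keep only states in Sat with some successor in Z. Z1 = {m4, m6}; fixed.
Sat(EG (b ∧ a)) = {m4, m6}
m7 ∉ Sat(EG (b ∧ a)) = {m4, m6}, so the formula does not hold at m7.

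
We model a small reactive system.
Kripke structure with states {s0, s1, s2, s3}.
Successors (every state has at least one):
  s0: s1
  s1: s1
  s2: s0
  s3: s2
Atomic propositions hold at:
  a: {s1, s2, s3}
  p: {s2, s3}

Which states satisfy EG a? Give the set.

EG a: greatest fixpoint, start Z0 = {s1, s2, s3}, keep only states in Sat with some successor in Z. Z1 = {s1, s3}; Z2 = {s1}; fixed.
Sat(EG a) = {s1}

{s1}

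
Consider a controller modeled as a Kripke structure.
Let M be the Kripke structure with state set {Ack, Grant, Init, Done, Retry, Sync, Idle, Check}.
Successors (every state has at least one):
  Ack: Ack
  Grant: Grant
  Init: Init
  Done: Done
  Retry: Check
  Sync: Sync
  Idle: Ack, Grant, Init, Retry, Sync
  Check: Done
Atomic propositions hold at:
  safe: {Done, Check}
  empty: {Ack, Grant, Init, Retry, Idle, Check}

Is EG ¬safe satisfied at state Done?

Sat(¬safe) = {Ack, Grant, Init, Retry, Sync, Idle}
EG ¬safe: greatest fixpoint, start Z0 = {Ack, Grant, Init, Retry, Sync, Idle}, keep only states in Sat with some successor in Z. Z1 = {Ack, Grant, Init, Sync, Idle}; fixed.
Sat(EG ¬safe) = {Ack, Grant, Init, Sync, Idle}
Done ∉ Sat(EG ¬safe) = {Ack, Grant, Init, Sync, Idle}, so the formula does not hold at Done.

No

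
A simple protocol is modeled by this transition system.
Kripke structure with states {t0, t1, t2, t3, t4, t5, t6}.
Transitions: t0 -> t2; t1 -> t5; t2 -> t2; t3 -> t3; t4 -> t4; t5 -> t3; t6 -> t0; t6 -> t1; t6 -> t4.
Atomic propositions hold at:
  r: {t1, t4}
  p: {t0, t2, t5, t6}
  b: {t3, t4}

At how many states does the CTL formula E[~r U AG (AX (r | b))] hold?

4

Sat(~r) = {t0, t2, t3, t5, t6}
Sat(r | b) = {t1, t3, t4}
Sat(AX (r | b)) = {s : every successor in {t1, t3, t4}} = {t3, t4, t5}
AG (AX (r | b)): greatest fixpoint, start Z0 = {t3, t4, t5}, keep only states in Sat with every successor in Z. Already a fixed point.
Sat(AG (AX (r | b))) = {t3, t4, t5}
E[~r U AG (AX (r | b))]: least fixpoint, start Z0 = Sat(AG (AX (r | b))) = {t3, t4, t5}, add states in Sat(~r) with some successor in Z. Z1 = {t3, t4, t5, t6}; fixed.
Sat(E[~r U AG (AX (r | b))]) = {t3, t4, t5, t6}
|Sat(E[~r U AG (AX (r | b))])| = |{t3, t4, t5, t6}| = 4.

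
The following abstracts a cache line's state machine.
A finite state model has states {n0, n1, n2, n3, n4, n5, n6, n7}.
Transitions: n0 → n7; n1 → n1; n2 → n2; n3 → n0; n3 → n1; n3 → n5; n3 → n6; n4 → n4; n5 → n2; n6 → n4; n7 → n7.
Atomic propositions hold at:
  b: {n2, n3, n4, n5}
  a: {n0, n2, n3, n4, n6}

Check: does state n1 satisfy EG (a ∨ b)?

No

Sat(a ∨ b) = {n0, n2, n3, n4, n5, n6}
EG (a ∨ b): greatest fixpoint, start Z0 = {n0, n2, n3, n4, n5, n6}, keep only states in Sat with some successor in Z. Z1 = {n2, n3, n4, n5, n6}; fixed.
Sat(EG (a ∨ b)) = {n2, n3, n4, n5, n6}
n1 ∉ Sat(EG (a ∨ b)) = {n2, n3, n4, n5, n6}, so the formula does not hold at n1.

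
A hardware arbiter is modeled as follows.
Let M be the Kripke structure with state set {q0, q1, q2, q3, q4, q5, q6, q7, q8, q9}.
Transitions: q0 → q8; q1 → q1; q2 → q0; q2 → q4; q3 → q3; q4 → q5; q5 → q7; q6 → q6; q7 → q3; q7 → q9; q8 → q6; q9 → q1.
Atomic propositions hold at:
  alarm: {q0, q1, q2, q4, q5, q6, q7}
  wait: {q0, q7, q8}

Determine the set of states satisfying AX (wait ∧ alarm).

{q5}

Sat(wait ∧ alarm) = {q0, q7}
Sat(AX (wait ∧ alarm)) = {s : every successor in {q0, q7}} = {q5}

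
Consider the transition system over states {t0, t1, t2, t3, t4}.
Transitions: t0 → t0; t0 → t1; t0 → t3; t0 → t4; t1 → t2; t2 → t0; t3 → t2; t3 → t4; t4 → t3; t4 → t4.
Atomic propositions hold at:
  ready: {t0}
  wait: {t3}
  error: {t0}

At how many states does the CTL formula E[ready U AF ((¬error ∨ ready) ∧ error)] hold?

Sat(¬error) = {t1, t2, t3, t4}
Sat(¬error ∨ ready) = {t0, t1, t2, t3, t4}
Sat((¬error ∨ ready) ∧ error) = {t0}
AF ((¬error ∨ ready) ∧ error): least fixpoint, start Z0 = {t0}, add states with every successor in Z. Z1 = {t0, t2}; Z2 = {t0, t1, t2}; fixed.
Sat(AF ((¬error ∨ ready) ∧ error)) = {t0, t1, t2}
E[ready U AF ((¬error ∨ ready) ∧ error)]: least fixpoint, start Z0 = Sat(AF ((¬error ∨ ready) ∧ error)) = {t0, t1, t2}, add states in Sat(ready) with some successor in Z. Already a fixed point.
Sat(E[ready U AF ((¬error ∨ ready) ∧ error)]) = {t0, t1, t2}
|Sat(E[ready U AF ((¬error ∨ ready) ∧ error)])| = |{t0, t1, t2}| = 3.

3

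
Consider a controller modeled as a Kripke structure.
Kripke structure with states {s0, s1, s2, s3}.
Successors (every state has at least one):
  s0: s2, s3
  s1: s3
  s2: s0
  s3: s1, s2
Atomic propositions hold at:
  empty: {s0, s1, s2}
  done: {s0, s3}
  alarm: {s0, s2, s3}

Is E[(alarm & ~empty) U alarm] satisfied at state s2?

Sat(~empty) = {s3}
Sat(alarm & ~empty) = {s3}
E[(alarm & ~empty) U alarm]: least fixpoint, start Z0 = Sat(alarm) = {s0, s2, s3}, add states in Sat(alarm & ~empty) with some successor in Z. Already a fixed point.
Sat(E[(alarm & ~empty) U alarm]) = {s0, s2, s3}
s2 ∈ Sat(E[(alarm & ~empty) U alarm]) = {s0, s2, s3}, so the formula holds at s2.

Yes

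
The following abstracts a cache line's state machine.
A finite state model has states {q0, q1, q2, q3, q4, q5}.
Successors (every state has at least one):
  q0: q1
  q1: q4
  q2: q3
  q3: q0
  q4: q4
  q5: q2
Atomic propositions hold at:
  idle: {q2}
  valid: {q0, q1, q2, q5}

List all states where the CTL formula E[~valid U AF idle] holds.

{q2, q5}

Sat(~valid) = {q3, q4}
AF idle: least fixpoint, start Z0 = {q2}, add states with every successor in Z. Z1 = {q2, q5}; fixed.
Sat(AF idle) = {q2, q5}
E[~valid U AF idle]: least fixpoint, start Z0 = Sat(AF idle) = {q2, q5}, add states in Sat(~valid) with some successor in Z. Already a fixed point.
Sat(E[~valid U AF idle]) = {q2, q5}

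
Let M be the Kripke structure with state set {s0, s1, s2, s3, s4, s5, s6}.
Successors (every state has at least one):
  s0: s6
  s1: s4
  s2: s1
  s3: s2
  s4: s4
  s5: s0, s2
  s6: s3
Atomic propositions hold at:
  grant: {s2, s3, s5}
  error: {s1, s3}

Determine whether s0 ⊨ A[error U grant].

No

A[error U grant]: least fixpoint, start Z0 = Sat(grant) = {s2, s3, s5}, add states in Sat(error) with every successor in Z. Already a fixed point.
Sat(A[error U grant]) = {s2, s3, s5}
s0 ∉ Sat(A[error U grant]) = {s2, s3, s5}, so the formula does not hold at s0.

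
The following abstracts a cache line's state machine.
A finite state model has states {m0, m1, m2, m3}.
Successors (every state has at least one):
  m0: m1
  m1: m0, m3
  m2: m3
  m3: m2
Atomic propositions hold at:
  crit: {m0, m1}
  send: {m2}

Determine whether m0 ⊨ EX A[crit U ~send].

Sat(~send) = {m0, m1, m3}
A[crit U ~send]: least fixpoint, start Z0 = Sat(~send) = {m0, m1, m3}, add states in Sat(crit) with every successor in Z. Already a fixed point.
Sat(A[crit U ~send]) = {m0, m1, m3}
Sat(EX A[crit U ~send]) = {s : some successor in {m0, m1, m3}} = {m0, m1, m2}
m0 ∈ Sat(EX A[crit U ~send]) = {m0, m1, m2}, so the formula holds at m0.

Yes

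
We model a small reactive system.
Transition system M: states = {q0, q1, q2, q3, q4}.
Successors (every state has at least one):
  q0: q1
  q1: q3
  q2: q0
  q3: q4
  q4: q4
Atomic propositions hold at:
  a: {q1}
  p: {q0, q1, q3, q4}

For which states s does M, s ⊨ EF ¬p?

{q2}

Sat(¬p) = {q2}
EF ¬p: least fixpoint, start Z0 = {q2}, add states with some successor in Z. Already a fixed point.
Sat(EF ¬p) = {q2}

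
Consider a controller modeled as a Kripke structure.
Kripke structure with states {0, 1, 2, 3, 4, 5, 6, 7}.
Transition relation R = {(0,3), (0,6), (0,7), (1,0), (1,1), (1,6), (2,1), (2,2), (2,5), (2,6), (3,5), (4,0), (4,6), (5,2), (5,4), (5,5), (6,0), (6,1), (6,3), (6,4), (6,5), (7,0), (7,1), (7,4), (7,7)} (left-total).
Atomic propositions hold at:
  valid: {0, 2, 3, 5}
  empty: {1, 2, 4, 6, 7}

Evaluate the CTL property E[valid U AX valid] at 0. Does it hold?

Sat(AX valid) = {s : every successor in {0, 2, 3, 5}} = {3}
E[valid U AX valid]: least fixpoint, start Z0 = Sat(AX valid) = {3}, add states in Sat(valid) with some successor in Z. Z1 = {0, 3}; fixed.
Sat(E[valid U AX valid]) = {0, 3}
0 ∈ Sat(E[valid U AX valid]) = {0, 3}, so the formula holds at 0.

Yes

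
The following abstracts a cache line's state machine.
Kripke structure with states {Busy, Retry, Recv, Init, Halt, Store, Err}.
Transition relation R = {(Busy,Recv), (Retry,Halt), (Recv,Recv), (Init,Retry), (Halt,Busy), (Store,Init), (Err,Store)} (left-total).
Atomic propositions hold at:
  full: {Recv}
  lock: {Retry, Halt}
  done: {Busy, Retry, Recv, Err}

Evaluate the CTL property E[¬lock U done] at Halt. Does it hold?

Sat(¬lock) = {Busy, Recv, Init, Store, Err}
E[¬lock U done]: least fixpoint, start Z0 = Sat(done) = {Busy, Retry, Recv, Err}, add states in Sat(¬lock) with some successor in Z. Z1 = {Busy, Retry, Recv, Init, Err}; Z2 = {Busy, Retry, Recv, Init, Store, Err}; fixed.
Sat(E[¬lock U done]) = {Busy, Retry, Recv, Init, Store, Err}
Halt ∉ Sat(E[¬lock U done]) = {Busy, Retry, Recv, Init, Store, Err}, so the formula does not hold at Halt.

No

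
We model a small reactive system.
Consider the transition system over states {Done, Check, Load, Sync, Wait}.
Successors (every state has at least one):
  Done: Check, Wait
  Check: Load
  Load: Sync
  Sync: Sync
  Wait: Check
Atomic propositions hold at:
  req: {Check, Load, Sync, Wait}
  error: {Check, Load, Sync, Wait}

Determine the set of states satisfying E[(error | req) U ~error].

Sat(error | req) = {Check, Load, Sync, Wait}
Sat(~error) = {Done}
E[(error | req) U ~error]: least fixpoint, start Z0 = Sat(~error) = {Done}, add states in Sat(error | req) with some successor in Z. Already a fixed point.
Sat(E[(error | req) U ~error]) = {Done}

{Done}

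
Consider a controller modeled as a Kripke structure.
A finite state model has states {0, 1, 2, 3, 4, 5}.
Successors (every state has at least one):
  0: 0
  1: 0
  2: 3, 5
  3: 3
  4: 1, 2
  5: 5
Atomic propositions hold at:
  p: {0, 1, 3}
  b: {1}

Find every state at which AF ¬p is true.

Sat(¬p) = {2, 4, 5}
AF ¬p: least fixpoint, start Z0 = {2, 4, 5}, add states with every successor in Z. Already a fixed point.
Sat(AF ¬p) = {2, 4, 5}

{2, 4, 5}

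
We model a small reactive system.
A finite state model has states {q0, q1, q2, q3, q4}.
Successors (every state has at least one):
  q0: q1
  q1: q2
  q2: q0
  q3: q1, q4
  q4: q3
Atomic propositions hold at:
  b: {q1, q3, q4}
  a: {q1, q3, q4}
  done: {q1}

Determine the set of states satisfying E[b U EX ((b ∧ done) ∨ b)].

{q0, q3, q4}

Sat(b ∧ done) = {q1}
Sat((b ∧ done) ∨ b) = {q1, q3, q4}
Sat(EX ((b ∧ done) ∨ b)) = {s : some successor in {q1, q3, q4}} = {q0, q3, q4}
E[b U EX ((b ∧ done) ∨ b)]: least fixpoint, start Z0 = Sat(EX ((b ∧ done) ∨ b)) = {q0, q3, q4}, add states in Sat(b) with some successor in Z. Already a fixed point.
Sat(E[b U EX ((b ∧ done) ∨ b)]) = {q0, q3, q4}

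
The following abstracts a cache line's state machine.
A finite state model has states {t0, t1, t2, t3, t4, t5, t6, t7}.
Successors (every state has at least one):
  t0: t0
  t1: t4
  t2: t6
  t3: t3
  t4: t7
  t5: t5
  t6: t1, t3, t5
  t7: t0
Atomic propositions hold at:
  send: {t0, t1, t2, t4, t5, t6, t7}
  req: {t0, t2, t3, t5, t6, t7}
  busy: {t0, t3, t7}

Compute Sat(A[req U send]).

A[req U send]: least fixpoint, start Z0 = Sat(send) = {t0, t1, t2, t4, t5, t6, t7}, add states in Sat(req) with every successor in Z. Already a fixed point.
Sat(A[req U send]) = {t0, t1, t2, t4, t5, t6, t7}

{t0, t1, t2, t4, t5, t6, t7}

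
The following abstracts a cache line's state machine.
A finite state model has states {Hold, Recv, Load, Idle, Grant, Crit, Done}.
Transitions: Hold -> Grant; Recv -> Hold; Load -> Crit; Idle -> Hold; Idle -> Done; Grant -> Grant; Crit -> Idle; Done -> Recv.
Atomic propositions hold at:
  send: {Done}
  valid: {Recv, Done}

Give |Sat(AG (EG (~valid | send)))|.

2

Sat(~valid) = {Hold, Load, Idle, Grant, Crit}
Sat(~valid | send) = {Hold, Load, Idle, Grant, Crit, Done}
EG (~valid | send): greatest fixpoint, start Z0 = {Hold, Load, Idle, Grant, Crit, Done}, keep only states in Sat with some successor in Z. Z1 = {Hold, Load, Idle, Grant, Crit}; fixed.
Sat(EG (~valid | send)) = {Hold, Load, Idle, Grant, Crit}
AG (EG (~valid | send)): greatest fixpoint, start Z0 = {Hold, Load, Idle, Grant, Crit}, keep only states in Sat with every successor in Z. Z1 = {Hold, Load, Grant, Crit}; Z2 = {Hold, Load, Grant}; Z3 = {Hold, Grant}; fixed.
Sat(AG (EG (~valid | send))) = {Hold, Grant}
|Sat(AG (EG (~valid | send)))| = |{Hold, Grant}| = 2.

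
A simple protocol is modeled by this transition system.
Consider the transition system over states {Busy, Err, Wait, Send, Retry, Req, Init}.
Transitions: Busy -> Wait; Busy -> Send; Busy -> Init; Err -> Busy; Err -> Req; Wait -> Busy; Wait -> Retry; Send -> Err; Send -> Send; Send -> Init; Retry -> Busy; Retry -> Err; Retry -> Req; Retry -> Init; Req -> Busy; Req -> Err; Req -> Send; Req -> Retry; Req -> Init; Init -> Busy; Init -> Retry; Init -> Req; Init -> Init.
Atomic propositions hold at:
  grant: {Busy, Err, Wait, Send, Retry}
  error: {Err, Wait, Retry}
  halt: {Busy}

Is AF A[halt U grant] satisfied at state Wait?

A[halt U grant]: least fixpoint, start Z0 = Sat(grant) = {Busy, Err, Wait, Send, Retry}, add states in Sat(halt) with every successor in Z. Already a fixed point.
Sat(A[halt U grant]) = {Busy, Err, Wait, Send, Retry}
AF A[halt U grant]: least fixpoint, start Z0 = {Busy, Err, Wait, Send, Retry}, add states with every successor in Z. Already a fixed point.
Sat(AF A[halt U grant]) = {Busy, Err, Wait, Send, Retry}
Wait ∈ Sat(AF A[halt U grant]) = {Busy, Err, Wait, Send, Retry}, so the formula holds at Wait.

Yes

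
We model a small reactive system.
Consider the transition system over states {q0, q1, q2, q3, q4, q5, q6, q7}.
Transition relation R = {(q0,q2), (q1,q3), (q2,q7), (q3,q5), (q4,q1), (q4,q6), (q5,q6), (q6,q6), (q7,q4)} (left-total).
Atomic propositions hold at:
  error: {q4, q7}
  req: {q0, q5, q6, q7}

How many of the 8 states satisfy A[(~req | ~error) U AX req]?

Sat(~req) = {q1, q2, q3, q4}
Sat(~error) = {q0, q1, q2, q3, q5, q6}
Sat(~req | ~error) = {q0, q1, q2, q3, q4, q5, q6}
Sat(AX req) = {s : every successor in {q0, q5, q6, q7}} = {q2, q3, q5, q6}
A[(~req | ~error) U AX req]: least fixpoint, start Z0 = Sat(AX req) = {q2, q3, q5, q6}, add states in Sat(~req | ~error) with every successor in Z. Z1 = {q0, q1, q2, q3, q5, q6}; Z2 = {q0, q1, q2, q3, q4, q5, q6}; fixed.
Sat(A[(~req | ~error) U AX req]) = {q0, q1, q2, q3, q4, q5, q6}
|Sat(A[(~req | ~error) U AX req])| = |{q0, q1, q2, q3, q4, q5, q6}| = 7.

7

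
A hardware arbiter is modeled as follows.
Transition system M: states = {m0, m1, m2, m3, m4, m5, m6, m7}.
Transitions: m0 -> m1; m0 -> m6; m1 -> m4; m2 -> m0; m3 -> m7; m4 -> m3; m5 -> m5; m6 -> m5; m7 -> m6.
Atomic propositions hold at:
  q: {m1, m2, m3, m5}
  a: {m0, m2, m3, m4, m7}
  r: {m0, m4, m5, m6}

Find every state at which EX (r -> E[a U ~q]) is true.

{m0, m1, m2, m3, m4, m7}

Sat(~q) = {m0, m4, m6, m7}
E[a U ~q]: least fixpoint, start Z0 = Sat(~q) = {m0, m4, m6, m7}, add states in Sat(a) with some successor in Z. Z1 = {m0, m2, m3, m4, m6, m7}; fixed.
Sat(E[a U ~q]) = {m0, m2, m3, m4, m6, m7}
Sat(r -> E[a U ~q]) = {m0, m1, m2, m3, m4, m6, m7}
Sat(EX (r -> E[a U ~q])) = {s : some successor in {m0, m1, m2, m3, m4, m6, m7}} = {m0, m1, m2, m3, m4, m7}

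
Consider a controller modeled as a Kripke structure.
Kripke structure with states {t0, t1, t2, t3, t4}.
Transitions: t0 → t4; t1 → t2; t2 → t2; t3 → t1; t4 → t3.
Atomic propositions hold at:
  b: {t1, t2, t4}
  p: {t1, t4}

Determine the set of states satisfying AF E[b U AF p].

AF p: least fixpoint, start Z0 = {t1, t4}, add states with every successor in Z. Z1 = {t0, t1, t3, t4}; fixed.
Sat(AF p) = {t0, t1, t3, t4}
E[b U AF p]: least fixpoint, start Z0 = Sat(AF p) = {t0, t1, t3, t4}, add states in Sat(b) with some successor in Z. Already a fixed point.
Sat(E[b U AF p]) = {t0, t1, t3, t4}
AF E[b U AF p]: least fixpoint, start Z0 = {t0, t1, t3, t4}, add states with every successor in Z. Already a fixed point.
Sat(AF E[b U AF p]) = {t0, t1, t3, t4}

{t0, t1, t3, t4}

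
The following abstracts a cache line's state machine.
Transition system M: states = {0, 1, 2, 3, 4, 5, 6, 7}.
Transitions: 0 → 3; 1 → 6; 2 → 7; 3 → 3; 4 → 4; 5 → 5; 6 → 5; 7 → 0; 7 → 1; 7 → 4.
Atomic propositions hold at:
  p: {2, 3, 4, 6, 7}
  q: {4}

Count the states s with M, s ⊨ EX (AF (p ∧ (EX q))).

Sat(EX q) = {s : some successor in {4}} = {4, 7}
Sat(p ∧ (EX q)) = {4, 7}
AF (p ∧ (EX q)): least fixpoint, start Z0 = {4, 7}, add states with every successor in Z. Z1 = {2, 4, 7}; fixed.
Sat(AF (p ∧ (EX q))) = {2, 4, 7}
Sat(EX (AF (p ∧ (EX q)))) = {s : some successor in {2, 4, 7}} = {2, 4, 7}
|Sat(EX (AF (p ∧ (EX q))))| = |{2, 4, 7}| = 3.

3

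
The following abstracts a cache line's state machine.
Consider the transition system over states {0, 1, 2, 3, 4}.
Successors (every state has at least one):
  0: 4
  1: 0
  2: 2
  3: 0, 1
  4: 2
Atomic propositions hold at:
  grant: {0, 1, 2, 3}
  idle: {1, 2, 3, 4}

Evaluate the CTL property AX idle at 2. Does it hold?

Sat(AX idle) = {s : every successor in {1, 2, 3, 4}} = {0, 2, 4}
2 ∈ Sat(AX idle) = {0, 2, 4}, so the formula holds at 2.

Yes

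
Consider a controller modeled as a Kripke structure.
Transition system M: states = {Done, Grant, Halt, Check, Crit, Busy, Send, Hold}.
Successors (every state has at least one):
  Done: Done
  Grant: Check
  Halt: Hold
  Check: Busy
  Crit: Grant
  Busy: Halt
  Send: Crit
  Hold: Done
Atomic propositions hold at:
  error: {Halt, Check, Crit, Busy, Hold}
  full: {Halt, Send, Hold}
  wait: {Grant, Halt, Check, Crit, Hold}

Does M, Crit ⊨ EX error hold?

Sat(EX error) = {s : some successor in {Halt, Check, Crit, Busy, Hold}} = {Grant, Halt, Check, Busy, Send}
Crit ∉ Sat(EX error) = {Grant, Halt, Check, Busy, Send}, so the formula does not hold at Crit.

No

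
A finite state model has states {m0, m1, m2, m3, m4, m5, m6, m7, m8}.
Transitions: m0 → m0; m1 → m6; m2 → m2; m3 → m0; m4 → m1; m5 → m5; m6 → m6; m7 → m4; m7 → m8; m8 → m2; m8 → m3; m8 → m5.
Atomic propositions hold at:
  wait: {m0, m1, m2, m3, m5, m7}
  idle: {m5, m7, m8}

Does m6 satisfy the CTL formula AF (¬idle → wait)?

No

Sat(¬idle) = {m0, m1, m2, m3, m4, m6}
Sat(¬idle → wait) = {m0, m1, m2, m3, m5, m7, m8}
AF (¬idle → wait): least fixpoint, start Z0 = {m0, m1, m2, m3, m5, m7, m8}, add states with every successor in Z. Z1 = {m0, m1, m2, m3, m4, m5, m7, m8}; fixed.
Sat(AF (¬idle → wait)) = {m0, m1, m2, m3, m4, m5, m7, m8}
m6 ∉ Sat(AF (¬idle → wait)) = {m0, m1, m2, m3, m4, m5, m7, m8}, so the formula does not hold at m6.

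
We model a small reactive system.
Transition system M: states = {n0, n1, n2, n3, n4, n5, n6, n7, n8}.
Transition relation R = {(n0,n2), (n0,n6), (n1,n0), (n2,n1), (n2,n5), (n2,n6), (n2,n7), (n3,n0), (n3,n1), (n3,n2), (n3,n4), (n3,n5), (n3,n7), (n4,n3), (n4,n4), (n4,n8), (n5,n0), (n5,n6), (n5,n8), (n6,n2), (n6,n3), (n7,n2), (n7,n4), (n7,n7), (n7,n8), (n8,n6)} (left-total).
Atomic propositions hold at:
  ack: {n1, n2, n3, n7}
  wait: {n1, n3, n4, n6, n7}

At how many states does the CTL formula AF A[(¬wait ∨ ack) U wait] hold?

6

Sat(¬wait) = {n0, n2, n5, n8}
Sat(¬wait ∨ ack) = {n0, n1, n2, n3, n5, n7, n8}
A[(¬wait ∨ ack) U wait]: least fixpoint, start Z0 = Sat(wait) = {n1, n3, n4, n6, n7}, add states in Sat(¬wait ∨ ack) with every successor in Z. Z1 = {n1, n3, n4, n6, n7, n8}; fixed.
Sat(A[(¬wait ∨ ack) U wait]) = {n1, n3, n4, n6, n7, n8}
AF A[(¬wait ∨ ack) U wait]: least fixpoint, start Z0 = {n1, n3, n4, n6, n7, n8}, add states with every successor in Z. Already a fixed point.
Sat(AF A[(¬wait ∨ ack) U wait]) = {n1, n3, n4, n6, n7, n8}
|Sat(AF A[(¬wait ∨ ack) U wait])| = |{n1, n3, n4, n6, n7, n8}| = 6.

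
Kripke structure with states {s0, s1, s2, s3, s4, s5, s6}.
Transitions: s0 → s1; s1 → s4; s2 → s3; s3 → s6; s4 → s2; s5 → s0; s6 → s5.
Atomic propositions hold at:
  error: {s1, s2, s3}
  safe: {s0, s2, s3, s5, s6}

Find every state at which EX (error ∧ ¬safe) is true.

{s0}

Sat(¬safe) = {s1, s4}
Sat(error ∧ ¬safe) = {s1}
Sat(EX (error ∧ ¬safe)) = {s : some successor in {s1}} = {s0}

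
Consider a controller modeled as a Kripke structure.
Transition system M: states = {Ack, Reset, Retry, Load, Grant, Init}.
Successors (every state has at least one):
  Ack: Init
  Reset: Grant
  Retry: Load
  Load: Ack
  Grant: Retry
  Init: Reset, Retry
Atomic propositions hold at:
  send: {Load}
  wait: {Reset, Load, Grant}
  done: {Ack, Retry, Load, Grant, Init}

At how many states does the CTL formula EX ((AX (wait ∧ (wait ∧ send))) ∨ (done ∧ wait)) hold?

Sat(wait ∧ send) = {Load}
Sat(wait ∧ (wait ∧ send)) = {Load}
Sat(AX (wait ∧ (wait ∧ send))) = {s : every successor in {Load}} = {Retry}
Sat(done ∧ wait) = {Load, Grant}
Sat((AX (wait ∧ (wait ∧ send))) ∨ (done ∧ wait)) = {Retry, Load, Grant}
Sat(EX ((AX (wait ∧ (wait ∧ send))) ∨ (done ∧ wait))) = {s : some successor in {Retry, Load, Grant}} = {Reset, Retry, Grant, Init}
|Sat(EX ((AX (wait ∧ (wait ∧ send))) ∨ (done ∧ wait)))| = |{Reset, Retry, Grant, Init}| = 4.

4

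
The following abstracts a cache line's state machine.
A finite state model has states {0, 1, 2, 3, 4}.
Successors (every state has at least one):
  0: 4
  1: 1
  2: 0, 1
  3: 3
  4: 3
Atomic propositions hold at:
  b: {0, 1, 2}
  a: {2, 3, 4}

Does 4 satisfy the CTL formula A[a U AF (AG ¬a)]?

No

Sat(¬a) = {0, 1}
AG ¬a: greatest fixpoint, start Z0 = {0, 1}, keep only states in Sat with every successor in Z. Z1 = {1}; fixed.
Sat(AG ¬a) = {1}
AF (AG ¬a): least fixpoint, start Z0 = {1}, add states with every successor in Z. Already a fixed point.
Sat(AF (AG ¬a)) = {1}
A[a U AF (AG ¬a)]: least fixpoint, start Z0 = Sat(AF (AG ¬a)) = {1}, add states in Sat(a) with every successor in Z. Already a fixed point.
Sat(A[a U AF (AG ¬a)]) = {1}
4 ∉ Sat(A[a U AF (AG ¬a)]) = {1}, so the formula does not hold at 4.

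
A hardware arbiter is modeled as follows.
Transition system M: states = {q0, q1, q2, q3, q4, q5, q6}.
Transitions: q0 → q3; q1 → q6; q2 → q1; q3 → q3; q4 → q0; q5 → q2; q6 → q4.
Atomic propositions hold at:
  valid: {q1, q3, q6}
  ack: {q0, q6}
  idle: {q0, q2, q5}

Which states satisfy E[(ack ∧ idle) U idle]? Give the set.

{q0, q2, q5}

Sat(ack ∧ idle) = {q0}
E[(ack ∧ idle) U idle]: least fixpoint, start Z0 = Sat(idle) = {q0, q2, q5}, add states in Sat(ack ∧ idle) with some successor in Z. Already a fixed point.
Sat(E[(ack ∧ idle) U idle]) = {q0, q2, q5}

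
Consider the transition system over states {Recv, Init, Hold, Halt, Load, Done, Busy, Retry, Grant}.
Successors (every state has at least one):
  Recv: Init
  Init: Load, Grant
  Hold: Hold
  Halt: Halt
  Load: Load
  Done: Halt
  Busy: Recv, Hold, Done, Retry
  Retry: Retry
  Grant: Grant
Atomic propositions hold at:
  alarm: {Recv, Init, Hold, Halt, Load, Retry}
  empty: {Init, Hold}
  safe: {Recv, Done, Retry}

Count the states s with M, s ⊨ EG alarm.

6

EG alarm: greatest fixpoint, start Z0 = {Recv, Init, Hold, Halt, Load, Retry}, keep only states in Sat with some successor in Z. Already a fixed point.
Sat(EG alarm) = {Recv, Init, Hold, Halt, Load, Retry}
|Sat(EG alarm)| = |{Recv, Init, Hold, Halt, Load, Retry}| = 6.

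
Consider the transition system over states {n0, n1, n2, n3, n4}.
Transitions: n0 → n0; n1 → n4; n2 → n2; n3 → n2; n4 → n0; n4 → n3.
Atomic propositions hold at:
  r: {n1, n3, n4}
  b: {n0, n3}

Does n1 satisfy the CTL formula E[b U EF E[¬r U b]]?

Sat(¬r) = {n0, n2}
E[¬r U b]: least fixpoint, start Z0 = Sat(b) = {n0, n3}, add states in Sat(¬r) with some successor in Z. Already a fixed point.
Sat(E[¬r U b]) = {n0, n3}
EF E[¬r U b]: least fixpoint, start Z0 = {n0, n3}, add states with some successor in Z. Z1 = {n0, n3, n4}; Z2 = {n0, n1, n3, n4}; fixed.
Sat(EF E[¬r U b]) = {n0, n1, n3, n4}
E[b U EF E[¬r U b]]: least fixpoint, start Z0 = Sat(EF E[¬r U b]) = {n0, n1, n3, n4}, add states in Sat(b) with some successor in Z. Already a fixed point.
Sat(E[b U EF E[¬r U b]]) = {n0, n1, n3, n4}
n1 ∈ Sat(E[b U EF E[¬r U b]]) = {n0, n1, n3, n4}, so the formula holds at n1.

Yes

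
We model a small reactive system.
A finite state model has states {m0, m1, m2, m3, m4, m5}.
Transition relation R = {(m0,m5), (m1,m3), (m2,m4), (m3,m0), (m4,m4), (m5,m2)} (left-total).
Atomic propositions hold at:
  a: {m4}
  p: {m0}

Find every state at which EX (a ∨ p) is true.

{m2, m3, m4}

Sat(a ∨ p) = {m0, m4}
Sat(EX (a ∨ p)) = {s : some successor in {m0, m4}} = {m2, m3, m4}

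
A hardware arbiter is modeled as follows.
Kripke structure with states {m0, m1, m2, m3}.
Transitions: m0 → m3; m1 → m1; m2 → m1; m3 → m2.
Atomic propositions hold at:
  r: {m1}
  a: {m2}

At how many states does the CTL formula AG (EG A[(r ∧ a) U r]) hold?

Sat(r ∧ a) = ∅
A[(r ∧ a) U r]: least fixpoint, start Z0 = Sat(r) = {m1}, add states in Sat(r ∧ a) with every successor in Z. Already a fixed point.
Sat(A[(r ∧ a) U r]) = {m1}
EG A[(r ∧ a) U r]: greatest fixpoint, start Z0 = {m1}, keep only states in Sat with some successor in Z. Already a fixed point.
Sat(EG A[(r ∧ a) U r]) = {m1}
AG (EG A[(r ∧ a) U r]): greatest fixpoint, start Z0 = {m1}, keep only states in Sat with every successor in Z. Already a fixed point.
Sat(AG (EG A[(r ∧ a) U r])) = {m1}
|Sat(AG (EG A[(r ∧ a) U r]))| = |{m1}| = 1.

1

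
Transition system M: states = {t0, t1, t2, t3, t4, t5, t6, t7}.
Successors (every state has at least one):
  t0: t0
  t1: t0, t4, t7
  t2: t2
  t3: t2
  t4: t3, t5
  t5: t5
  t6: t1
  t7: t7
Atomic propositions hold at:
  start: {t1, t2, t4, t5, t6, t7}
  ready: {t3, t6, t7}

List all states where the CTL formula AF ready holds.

AF ready: least fixpoint, start Z0 = {t3, t6, t7}, add states with every successor in Z. Already a fixed point.
Sat(AF ready) = {t3, t6, t7}

{t3, t6, t7}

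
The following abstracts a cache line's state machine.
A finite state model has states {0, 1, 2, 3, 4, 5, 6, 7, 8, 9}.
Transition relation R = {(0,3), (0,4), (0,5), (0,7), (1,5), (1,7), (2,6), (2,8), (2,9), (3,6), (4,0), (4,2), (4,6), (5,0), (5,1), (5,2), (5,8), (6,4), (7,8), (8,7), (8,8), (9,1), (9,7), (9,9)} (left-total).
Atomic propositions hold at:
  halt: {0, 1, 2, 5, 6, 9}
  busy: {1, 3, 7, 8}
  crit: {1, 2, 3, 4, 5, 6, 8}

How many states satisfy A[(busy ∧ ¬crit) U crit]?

Sat(¬crit) = {0, 7, 9}
Sat(busy ∧ ¬crit) = {7}
A[(busy ∧ ¬crit) U crit]: least fixpoint, start Z0 = Sat(crit) = {1, 2, 3, 4, 5, 6, 8}, add states in Sat(busy ∧ ¬crit) with every successor in Z. Z1 = {1, 2, 3, 4, 5, 6, 7, 8}; fixed.
Sat(A[(busy ∧ ¬crit) U crit]) = {1, 2, 3, 4, 5, 6, 7, 8}
|Sat(A[(busy ∧ ¬crit) U crit])| = |{1, 2, 3, 4, 5, 6, 7, 8}| = 8.

8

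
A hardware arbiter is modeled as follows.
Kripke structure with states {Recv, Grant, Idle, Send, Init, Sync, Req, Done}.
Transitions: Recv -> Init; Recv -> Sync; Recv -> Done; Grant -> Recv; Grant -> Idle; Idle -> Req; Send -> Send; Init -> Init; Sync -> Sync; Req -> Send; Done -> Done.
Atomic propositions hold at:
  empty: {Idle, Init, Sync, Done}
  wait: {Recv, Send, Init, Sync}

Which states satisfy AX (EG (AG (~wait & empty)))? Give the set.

Sat(~wait) = {Grant, Idle, Req, Done}
Sat(~wait & empty) = {Idle, Done}
AG (~wait & empty): greatest fixpoint, start Z0 = {Idle, Done}, keep only states in Sat with every successor in Z. Z1 = {Done}; fixed.
Sat(AG (~wait & empty)) = {Done}
EG (AG (~wait & empty)): greatest fixpoint, start Z0 = {Done}, keep only states in Sat with some successor in Z. Already a fixed point.
Sat(EG (AG (~wait & empty))) = {Done}
Sat(AX (EG (AG (~wait & empty)))) = {s : every successor in {Done}} = {Done}

{Done}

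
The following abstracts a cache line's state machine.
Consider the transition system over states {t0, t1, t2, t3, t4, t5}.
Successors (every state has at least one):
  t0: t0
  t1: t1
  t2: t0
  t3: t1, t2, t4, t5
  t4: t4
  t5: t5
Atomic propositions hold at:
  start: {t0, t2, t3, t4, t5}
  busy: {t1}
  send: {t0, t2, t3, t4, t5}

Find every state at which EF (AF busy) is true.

{t1, t3}

AF busy: least fixpoint, start Z0 = {t1}, add states with every successor in Z. Already a fixed point.
Sat(AF busy) = {t1}
EF (AF busy): least fixpoint, start Z0 = {t1}, add states with some successor in Z. Z1 = {t1, t3}; fixed.
Sat(EF (AF busy)) = {t1, t3}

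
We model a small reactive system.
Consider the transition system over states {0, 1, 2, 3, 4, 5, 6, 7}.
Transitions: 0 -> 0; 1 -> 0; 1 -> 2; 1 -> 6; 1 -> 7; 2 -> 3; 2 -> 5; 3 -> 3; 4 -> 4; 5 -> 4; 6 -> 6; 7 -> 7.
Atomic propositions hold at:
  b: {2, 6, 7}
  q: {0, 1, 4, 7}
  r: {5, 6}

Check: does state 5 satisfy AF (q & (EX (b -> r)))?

Sat(b -> r) = {0, 1, 3, 4, 5, 6}
Sat(EX (b -> r)) = {s : some successor in {0, 1, 3, 4, 5, 6}} = {0, 1, 2, 3, 4, 5, 6}
Sat(q & (EX (b -> r))) = {0, 1, 4}
AF (q & (EX (b -> r))): least fixpoint, start Z0 = {0, 1, 4}, add states with every successor in Z. Z1 = {0, 1, 4, 5}; fixed.
Sat(AF (q & (EX (b -> r)))) = {0, 1, 4, 5}
5 ∈ Sat(AF (q & (EX (b -> r)))) = {0, 1, 4, 5}, so the formula holds at 5.

Yes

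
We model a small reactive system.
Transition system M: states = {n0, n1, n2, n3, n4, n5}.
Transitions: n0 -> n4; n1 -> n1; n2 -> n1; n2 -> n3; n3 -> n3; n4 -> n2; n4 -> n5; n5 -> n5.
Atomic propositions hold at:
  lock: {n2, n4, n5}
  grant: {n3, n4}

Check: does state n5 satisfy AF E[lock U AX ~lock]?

Sat(~lock) = {n0, n1, n3}
Sat(AX ~lock) = {s : every successor in {n0, n1, n3}} = {n1, n2, n3}
E[lock U AX ~lock]: least fixpoint, start Z0 = Sat(AX ~lock) = {n1, n2, n3}, add states in Sat(lock) with some successor in Z. Z1 = {n1, n2, n3, n4}; fixed.
Sat(E[lock U AX ~lock]) = {n1, n2, n3, n4}
AF E[lock U AX ~lock]: least fixpoint, start Z0 = {n1, n2, n3, n4}, add states with every successor in Z. Z1 = {n0, n1, n2, n3, n4}; fixed.
Sat(AF E[lock U AX ~lock]) = {n0, n1, n2, n3, n4}
n5 ∉ Sat(AF E[lock U AX ~lock]) = {n0, n1, n2, n3, n4}, so the formula does not hold at n5.

No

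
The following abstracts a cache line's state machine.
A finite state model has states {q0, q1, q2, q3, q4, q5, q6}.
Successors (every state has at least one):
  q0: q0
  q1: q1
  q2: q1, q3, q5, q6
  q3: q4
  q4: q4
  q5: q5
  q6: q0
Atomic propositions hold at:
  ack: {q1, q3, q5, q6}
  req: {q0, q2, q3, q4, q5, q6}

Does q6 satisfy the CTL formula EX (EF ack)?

No

EF ack: least fixpoint, start Z0 = {q1, q3, q5, q6}, add states with some successor in Z. Z1 = {q1, q2, q3, q5, q6}; fixed.
Sat(EF ack) = {q1, q2, q3, q5, q6}
Sat(EX (EF ack)) = {s : some successor in {q1, q2, q3, q5, q6}} = {q1, q2, q5}
q6 ∉ Sat(EX (EF ack)) = {q1, q2, q5}, so the formula does not hold at q6.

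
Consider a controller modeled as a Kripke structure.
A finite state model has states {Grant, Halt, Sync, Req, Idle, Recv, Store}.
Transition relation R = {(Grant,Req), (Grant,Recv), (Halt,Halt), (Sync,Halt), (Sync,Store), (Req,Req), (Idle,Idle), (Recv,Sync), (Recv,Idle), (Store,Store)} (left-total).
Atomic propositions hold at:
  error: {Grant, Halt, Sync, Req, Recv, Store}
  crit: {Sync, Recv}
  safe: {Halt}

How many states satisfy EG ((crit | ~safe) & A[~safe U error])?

5

Sat(~safe) = {Grant, Sync, Req, Idle, Recv, Store}
Sat(crit | ~safe) = {Grant, Sync, Req, Idle, Recv, Store}
A[~safe U error]: least fixpoint, start Z0 = Sat(error) = {Grant, Halt, Sync, Req, Recv, Store}, add states in Sat(~safe) with every successor in Z. Already a fixed point.
Sat(A[~safe U error]) = {Grant, Halt, Sync, Req, Recv, Store}
Sat((crit | ~safe) & A[~safe U error]) = {Grant, Sync, Req, Recv, Store}
EG ((crit | ~safe) & A[~safe U error]): greatest fixpoint, start Z0 = {Grant, Sync, Req, Recv, Store}, keep only states in Sat with some successor in Z. Already a fixed point.
Sat(EG ((crit | ~safe) & A[~safe U error])) = {Grant, Sync, Req, Recv, Store}
|Sat(EG ((crit | ~safe) & A[~safe U error]))| = |{Grant, Sync, Req, Recv, Store}| = 5.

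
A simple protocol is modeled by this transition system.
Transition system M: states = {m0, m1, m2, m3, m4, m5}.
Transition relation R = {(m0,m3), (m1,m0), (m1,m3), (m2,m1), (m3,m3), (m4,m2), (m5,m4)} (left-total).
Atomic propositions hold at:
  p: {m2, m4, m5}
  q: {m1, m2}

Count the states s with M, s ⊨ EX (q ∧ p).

1

Sat(q ∧ p) = {m2}
Sat(EX (q ∧ p)) = {s : some successor in {m2}} = {m4}
|Sat(EX (q ∧ p))| = |{m4}| = 1.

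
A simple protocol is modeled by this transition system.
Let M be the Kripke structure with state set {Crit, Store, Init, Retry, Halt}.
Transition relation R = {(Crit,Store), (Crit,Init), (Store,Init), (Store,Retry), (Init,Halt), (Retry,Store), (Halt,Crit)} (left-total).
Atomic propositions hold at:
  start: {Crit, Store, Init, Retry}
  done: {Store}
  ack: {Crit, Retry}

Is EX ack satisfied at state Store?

Sat(EX ack) = {s : some successor in {Crit, Retry}} = {Store, Halt}
Store ∈ Sat(EX ack) = {Store, Halt}, so the formula holds at Store.

Yes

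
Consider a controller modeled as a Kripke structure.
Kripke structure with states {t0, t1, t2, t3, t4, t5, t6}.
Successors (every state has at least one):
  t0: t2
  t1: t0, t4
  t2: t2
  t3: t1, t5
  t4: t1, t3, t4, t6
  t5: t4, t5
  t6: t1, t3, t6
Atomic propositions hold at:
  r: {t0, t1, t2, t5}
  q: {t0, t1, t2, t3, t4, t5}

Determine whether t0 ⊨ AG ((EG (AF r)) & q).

AF r: least fixpoint, start Z0 = {t0, t1, t2, t5}, add states with every successor in Z. Z1 = {t0, t1, t2, t3, t5}; fixed.
Sat(AF r) = {t0, t1, t2, t3, t5}
EG (AF r): greatest fixpoint, start Z0 = {t0, t1, t2, t3, t5}, keep only states in Sat with some successor in Z. Already a fixed point.
Sat(EG (AF r)) = {t0, t1, t2, t3, t5}
Sat((EG (AF r)) & q) = {t0, t1, t2, t3, t5}
AG ((EG (AF r)) & q): greatest fixpoint, start Z0 = {t0, t1, t2, t3, t5}, keep only states in Sat with every successor in Z. Z1 = {t0, t2, t3}; Z2 = {t0, t2}; fixed.
Sat(AG ((EG (AF r)) & q)) = {t0, t2}
t0 ∈ Sat(AG ((EG (AF r)) & q)) = {t0, t2}, so the formula holds at t0.

Yes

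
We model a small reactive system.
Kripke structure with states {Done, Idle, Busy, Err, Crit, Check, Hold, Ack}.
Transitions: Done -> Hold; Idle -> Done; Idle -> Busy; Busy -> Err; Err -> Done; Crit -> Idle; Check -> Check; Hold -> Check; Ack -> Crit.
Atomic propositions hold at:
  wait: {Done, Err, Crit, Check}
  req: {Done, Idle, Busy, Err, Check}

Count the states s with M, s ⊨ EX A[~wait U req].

7

Sat(~wait) = {Idle, Busy, Hold, Ack}
A[~wait U req]: least fixpoint, start Z0 = Sat(req) = {Done, Idle, Busy, Err, Check}, add states in Sat(~wait) with every successor in Z. Z1 = {Done, Idle, Busy, Err, Check, Hold}; fixed.
Sat(A[~wait U req]) = {Done, Idle, Busy, Err, Check, Hold}
Sat(EX A[~wait U req]) = {s : some successor in {Done, Idle, Busy, Err, Check, Hold}} = {Done, Idle, Busy, Err, Crit, Check, Hold}
|Sat(EX A[~wait U req])| = |{Done, Idle, Busy, Err, Crit, Check, Hold}| = 7.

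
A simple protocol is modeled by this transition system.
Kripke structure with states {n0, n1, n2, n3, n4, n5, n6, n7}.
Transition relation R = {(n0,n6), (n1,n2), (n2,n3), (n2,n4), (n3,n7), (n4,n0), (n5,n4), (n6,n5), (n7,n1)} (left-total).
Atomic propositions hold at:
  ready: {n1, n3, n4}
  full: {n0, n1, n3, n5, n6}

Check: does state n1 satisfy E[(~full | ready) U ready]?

Yes

Sat(~full) = {n2, n4, n7}
Sat(~full | ready) = {n1, n2, n3, n4, n7}
E[(~full | ready) U ready]: least fixpoint, start Z0 = Sat(ready) = {n1, n3, n4}, add states in Sat(~full | ready) with some successor in Z. Z1 = {n1, n2, n3, n4, n7}; fixed.
Sat(E[(~full | ready) U ready]) = {n1, n2, n3, n4, n7}
n1 ∈ Sat(E[(~full | ready) U ready]) = {n1, n2, n3, n4, n7}, so the formula holds at n1.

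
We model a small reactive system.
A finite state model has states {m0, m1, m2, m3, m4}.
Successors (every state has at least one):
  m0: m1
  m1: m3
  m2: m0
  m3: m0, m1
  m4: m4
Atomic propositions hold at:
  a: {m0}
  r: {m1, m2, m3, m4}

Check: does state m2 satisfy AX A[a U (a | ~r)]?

Yes

Sat(~r) = {m0}
Sat(a | ~r) = {m0}
A[a U (a | ~r)]: least fixpoint, start Z0 = Sat((a | ~r)) = {m0}, add states in Sat(a) with every successor in Z. Already a fixed point.
Sat(A[a U (a | ~r)]) = {m0}
Sat(AX A[a U (a | ~r)]) = {s : every successor in {m0}} = {m2}
m2 ∈ Sat(AX A[a U (a | ~r)]) = {m2}, so the formula holds at m2.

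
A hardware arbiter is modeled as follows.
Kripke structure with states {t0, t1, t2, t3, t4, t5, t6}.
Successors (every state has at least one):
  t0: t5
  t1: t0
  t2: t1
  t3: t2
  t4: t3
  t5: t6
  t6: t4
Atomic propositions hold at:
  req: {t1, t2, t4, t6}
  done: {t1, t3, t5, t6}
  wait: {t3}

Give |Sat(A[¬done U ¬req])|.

4

Sat(¬done) = {t0, t2, t4}
Sat(¬req) = {t0, t3, t5}
A[¬done U ¬req]: least fixpoint, start Z0 = Sat(¬req) = {t0, t3, t5}, add states in Sat(¬done) with every successor in Z. Z1 = {t0, t3, t4, t5}; fixed.
Sat(A[¬done U ¬req]) = {t0, t3, t4, t5}
|Sat(A[¬done U ¬req])| = |{t0, t3, t4, t5}| = 4.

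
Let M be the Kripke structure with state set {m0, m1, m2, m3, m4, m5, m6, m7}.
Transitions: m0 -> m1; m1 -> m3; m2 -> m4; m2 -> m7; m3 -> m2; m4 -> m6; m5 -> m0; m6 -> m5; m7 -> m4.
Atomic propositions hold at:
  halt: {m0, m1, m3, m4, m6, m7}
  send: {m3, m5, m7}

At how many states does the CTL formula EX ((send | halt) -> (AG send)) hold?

Sat(send | halt) = {m0, m1, m3, m4, m5, m6, m7}
AG send: greatest fixpoint, start Z0 = {m3, m5, m7}, keep only states in Sat with every successor in Z. Z1 = ∅; fixed.
Sat(AG send) = ∅
Sat((send | halt) -> (AG send)) = {m2}
Sat(EX ((send | halt) -> (AG send))) = {s : some successor in {m2}} = {m3}
|Sat(EX ((send | halt) -> (AG send)))| = |{m3}| = 1.

1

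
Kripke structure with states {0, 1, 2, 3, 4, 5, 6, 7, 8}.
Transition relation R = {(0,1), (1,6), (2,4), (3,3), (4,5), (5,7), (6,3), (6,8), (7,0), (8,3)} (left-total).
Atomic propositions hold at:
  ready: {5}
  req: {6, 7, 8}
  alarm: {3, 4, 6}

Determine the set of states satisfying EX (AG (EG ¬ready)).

Sat(¬ready) = {0, 1, 2, 3, 4, 6, 7, 8}
EG ¬ready: greatest fixpoint, start Z0 = {0, 1, 2, 3, 4, 6, 7, 8}, keep only states in Sat with some successor in Z. Z1 = {0, 1, 2, 3, 6, 7, 8}; Z2 = {0, 1, 3, 6, 7, 8}; fixed.
Sat(EG ¬ready) = {0, 1, 3, 6, 7, 8}
AG (EG ¬ready): greatest fixpoint, start Z0 = {0, 1, 3, 6, 7, 8}, keep only states in Sat with every successor in Z. Already a fixed point.
Sat(AG (EG ¬ready)) = {0, 1, 3, 6, 7, 8}
Sat(EX (AG (EG ¬ready))) = {s : some successor in {0, 1, 3, 6, 7, 8}} = {0, 1, 3, 5, 6, 7, 8}

{0, 1, 3, 5, 6, 7, 8}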